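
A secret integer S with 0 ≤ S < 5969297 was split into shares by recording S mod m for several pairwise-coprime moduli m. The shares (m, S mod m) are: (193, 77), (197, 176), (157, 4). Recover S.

Combine the congruences pairwise.
From S ≡ 77 (mod 193) write S = 77 + 193t. Substituting into S ≡ 176 (mod 197) gives 193t ≡ 99 (mod 197), and since 193⁻¹ ≡ 49 (mod 197), t ≡ 123. Hence S ≡ 77 + 193·123 = 23816 (mod 38021).
From S ≡ 23816 (mod 38021) write S = 23816 + 38021t. Substituting into S ≡ 4 (mod 157) gives 38021t ≡ 52 (mod 157), and since 27⁻¹ ≡ 64 (mod 157), t ≡ 31. Hence S ≡ 23816 + 38021·31 = 1202467 (mod 5969297).

1202467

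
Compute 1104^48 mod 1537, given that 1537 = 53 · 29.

Mod 53: 1104 ≡ 44; 44^48 ≡ 24 (mod 53).
Mod 29: 1104 ≡ 2; by Fermat, exponent reduces to 48 mod 28 = 20; 2^20 ≡ 23 (mod 29).
Combine by CRT: x ≡ 24 (mod 53), x ≡ 23 (mod 29) ⇒ x ≡ 342 (mod 1537).

342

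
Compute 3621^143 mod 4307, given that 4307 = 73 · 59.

Mod 73: 3621 ≡ 44; by Fermat, exponent reduces to 143 mod 72 = 71; 44^71 ≡ 5 (mod 73).
Mod 59: 3621 ≡ 22; by Fermat, exponent reduces to 143 mod 58 = 27; 22^27 ≡ 5 (mod 59).
Combine by CRT: x ≡ 5 (mod 73), x ≡ 5 (mod 59) ⇒ x ≡ 5 (mod 4307).

5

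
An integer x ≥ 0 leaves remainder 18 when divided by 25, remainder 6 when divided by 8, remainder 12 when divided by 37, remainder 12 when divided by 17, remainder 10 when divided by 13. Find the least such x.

71718

From x ≡ 18 (mod 25) write x = 18 + 25t. Substituting into x ≡ 6 (mod 8) gives 25t ≡ 4 (mod 8), and since 1⁻¹ ≡ 1 (mod 8), t ≡ 4. Hence x ≡ 18 + 25·4 = 118 (mod 200).
From x ≡ 118 (mod 200) write x = 118 + 200t. Substituting into x ≡ 12 (mod 37) gives 200t ≡ 5 (mod 37), and since 15⁻¹ ≡ 5 (mod 37), t ≡ 25. Hence x ≡ 118 + 200·25 = 5118 (mod 7400).
From x ≡ 5118 (mod 7400) write x = 5118 + 7400t. Substituting into x ≡ 12 (mod 17) gives 7400t ≡ 11 (mod 17), and since 5⁻¹ ≡ 7 (mod 17), t ≡ 9. Hence x ≡ 5118 + 7400·9 = 71718 (mod 125800).
From x ≡ 71718 (mod 125800) write x = 71718 + 125800t. Substituting into x ≡ 10 (mod 13) gives 125800t ≡ 0 (mod 13), and since 12⁻¹ ≡ 12 (mod 13), t ≡ 0. Hence x ≡ 71718 + 125800·0 = 71718 (mod 1635400).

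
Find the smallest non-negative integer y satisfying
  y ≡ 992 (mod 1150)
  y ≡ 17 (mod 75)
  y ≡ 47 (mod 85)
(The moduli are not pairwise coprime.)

gcd(1150, 75) = 25 and 25 | (17 − 992), so the pair is consistent; merging gives y ≡ 992 (mod 3450), where 3450 = lcm(1150, 75).
gcd(3450, 85) = 5 and 5 | (47 − 992), so the pair is consistent; merging gives y ≡ 35492 (mod 58650), where 58650 = lcm(3450, 85).
The solution is unique modulo lcm(1150, 75, 85) = 58650.

35492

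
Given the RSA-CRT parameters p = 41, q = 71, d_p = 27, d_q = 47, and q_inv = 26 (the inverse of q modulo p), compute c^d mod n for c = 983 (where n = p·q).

819

m₁ = c^(d_p) mod p: c ≡ 40 (mod 41), and 40^27 mod 41 = 40.
m₂ = c^(d_q) mod q: c ≡ 60 (mod 71), and 60^47 mod 71 = 38.
h = q_inv·(m₁ − m₂) mod p = 26·(40 − 38) mod 41 = 11.
m = m₂ + h·q = 38 + 11·71 = 819.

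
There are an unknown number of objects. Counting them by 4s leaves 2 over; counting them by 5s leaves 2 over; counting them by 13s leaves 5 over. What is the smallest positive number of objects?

122

The moduli are pairwise coprime; M = 4·5·13 = 260.
M/4 = 65; 65 ≡ 1 (mod 4), inverse 1.
M/5 = 52; 52 ≡ 2 (mod 5); 2·3 ≡ 1, so inverse 3.
M/13 = 20; 20 ≡ 7 (mod 13); 7·2 ≡ 1, so inverse 2.
N ≡ 2·65·1 + 2·52·3 + 5·20·2 = 642.
642 mod 260 = 122.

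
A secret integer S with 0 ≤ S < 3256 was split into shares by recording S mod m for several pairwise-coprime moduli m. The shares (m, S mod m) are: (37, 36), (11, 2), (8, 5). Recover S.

The moduli are pairwise coprime; N = 37·11·8 = 3256.
N/37 = 88; 88 ≡ 14 (mod 37); 14·8 ≡ 1, so inverse 8.
N/11 = 296; 296 ≡ 10 (mod 11); 10·10 ≡ 1, so inverse 10.
N/8 = 407; 407 ≡ 7 (mod 8); 7·7 ≡ 1, so inverse 7.
S ≡ 36·88·8 + 2·296·10 + 5·407·7 = 45509.
45509 mod 3256 = 3181.

3181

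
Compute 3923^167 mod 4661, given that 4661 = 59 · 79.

Mod 59: 3923 ≡ 29; by Fermat, exponent reduces to 167 mod 58 = 51; 29^51 ≡ 49 (mod 59).
Mod 79: 3923 ≡ 52; by Fermat, exponent reduces to 167 mod 78 = 11; 52^11 ≡ 22 (mod 79).
Combine by CRT: x ≡ 49 (mod 59), x ≡ 22 (mod 79) ⇒ x ≡ 1760 (mod 4661).

1760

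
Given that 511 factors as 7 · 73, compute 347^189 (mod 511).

Mod 7: 347 ≡ 4; by Fermat, exponent reduces to 189 mod 6 = 3; 4^3 ≡ 1 (mod 7).
Mod 73: 347 ≡ 55; by Fermat, exponent reduces to 189 mod 72 = 45; 55^45 ≡ 1 (mod 73).
Combine by CRT: x ≡ 1 (mod 7), x ≡ 1 (mod 73) ⇒ x ≡ 1 (mod 511).

1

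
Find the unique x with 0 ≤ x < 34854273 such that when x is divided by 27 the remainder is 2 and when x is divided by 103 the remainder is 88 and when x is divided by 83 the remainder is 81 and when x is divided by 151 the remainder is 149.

20854910

The moduli are pairwise coprime; N = 27·103·83·151 = 34854273.
N/27 = 1290899; 1290899 ≡ 2 (mod 27); 2·14 ≡ 1, so inverse 14.
N/103 = 338391; 338391 ≡ 36 (mod 103); 36·83 ≡ 1, so inverse 83.
N/83 = 419931; 419931 ≡ 34 (mod 83); 34·22 ≡ 1, so inverse 22.
N/151 = 230823; 230823 ≡ 95 (mod 151); 95·62 ≡ 1, so inverse 62.
x ≡ 2·1290899·14 + 88·338391·83 + 81·419931·22 + 149·230823·62 = 5388412952.
5388412952 mod 34854273 = 20854910.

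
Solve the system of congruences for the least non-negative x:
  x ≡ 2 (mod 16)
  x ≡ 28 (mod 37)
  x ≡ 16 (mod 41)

4690

The moduli are pairwise coprime; N = 16·37·41 = 24272.
N/16 = 1517; 1517 ≡ 13 (mod 16); 13·5 ≡ 1, so inverse 5.
N/37 = 656; 656 ≡ 27 (mod 37); 27·11 ≡ 1, so inverse 11.
N/41 = 592; 592 ≡ 18 (mod 41); 18·16 ≡ 1, so inverse 16.
x ≡ 2·1517·5 + 28·656·11 + 16·592·16 = 368770.
368770 mod 24272 = 4690.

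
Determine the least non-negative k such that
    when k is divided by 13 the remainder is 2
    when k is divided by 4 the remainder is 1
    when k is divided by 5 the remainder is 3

From k ≡ 2 (mod 13) write k = 2 + 13t. Substituting into k ≡ 1 (mod 4) gives 13t ≡ 3 (mod 4), and since 1⁻¹ ≡ 1 (mod 4), t ≡ 3. Hence k ≡ 2 + 13·3 = 41 (mod 52).
From k ≡ 41 (mod 52) write k = 41 + 52t. Substituting into k ≡ 3 (mod 5) gives 52t ≡ 2 (mod 5), and since 2⁻¹ ≡ 3 (mod 5), t ≡ 1. Hence k ≡ 41 + 52·1 = 93 (mod 260).

93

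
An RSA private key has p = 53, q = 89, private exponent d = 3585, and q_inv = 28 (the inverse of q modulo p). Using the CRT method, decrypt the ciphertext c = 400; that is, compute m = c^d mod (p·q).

d_p = d mod (p−1) = 3585 mod 52 = 49; d_q = d mod (q−1) = 65.
m₁ = c^(d_p) mod p: c ≡ 29 (mod 53), and 29^49 mod 53 = 6.
m₂ = c^(d_q) mod q: c ≡ 44 (mod 89), and 44^65 mod 89 = 87.
h = q_inv·(m₁ − m₂) mod p = 28·(6 − 87) mod 53 = 11.
m = m₂ + h·q = 87 + 11·89 = 1066.

1066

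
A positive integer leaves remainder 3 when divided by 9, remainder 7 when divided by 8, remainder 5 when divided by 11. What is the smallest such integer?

687

The moduli are pairwise coprime; M = 9·8·11 = 792.
M/9 = 88; 88 ≡ 7 (mod 9); 7·4 ≡ 1, so inverse 4.
M/8 = 99; 99 ≡ 3 (mod 8); 3·3 ≡ 1, so inverse 3.
M/11 = 72; 72 ≡ 6 (mod 11); 6·2 ≡ 1, so inverse 2.
n ≡ 3·88·4 + 7·99·3 + 5·72·2 = 3855.
3855 mod 792 = 687.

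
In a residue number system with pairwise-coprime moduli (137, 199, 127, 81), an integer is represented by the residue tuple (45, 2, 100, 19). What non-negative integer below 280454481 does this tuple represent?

Combine the congruences pairwise.
From x ≡ 45 (mod 137) write x = 45 + 137t. Substituting into x ≡ 2 (mod 199) gives 137t ≡ 156 (mod 199), and since 137⁻¹ ≡ 138 (mod 199), t ≡ 36. Hence x ≡ 45 + 137·36 = 4977 (mod 27263).
From x ≡ 4977 (mod 27263) write x = 4977 + 27263t. Substituting into x ≡ 100 (mod 127) gives 27263t ≡ 76 (mod 127), and since 85⁻¹ ≡ 3 (mod 127), t ≡ 101. Hence x ≡ 4977 + 27263·101 = 2758540 (mod 3462401).
From x ≡ 2758540 (mod 3462401) write x = 2758540 + 3462401t. Substituting into x ≡ 19 (mod 81) gives 3462401t ≡ 15 (mod 81), and since 56⁻¹ ≡ 68 (mod 81), t ≡ 48. Hence x ≡ 2758540 + 3462401·48 = 168953788 (mod 280454481).

168953788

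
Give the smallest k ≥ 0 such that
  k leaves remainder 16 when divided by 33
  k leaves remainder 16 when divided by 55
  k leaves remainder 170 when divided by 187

1666

gcd(33, 55) = 11 and 11 | (16 − 16), so the pair is consistent; merging gives k ≡ 16 (mod 165), where 165 = lcm(33, 55).
gcd(165, 187) = 11 and 11 | (170 − 16), so the pair is consistent; merging gives k ≡ 1666 (mod 2805), where 2805 = lcm(165, 187).
The solution is unique modulo lcm(33, 55, 187) = 2805.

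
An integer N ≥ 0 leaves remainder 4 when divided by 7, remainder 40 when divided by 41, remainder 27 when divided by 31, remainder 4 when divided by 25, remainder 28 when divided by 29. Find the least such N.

1450579

The moduli are pairwise coprime; M = 7·41·31·25·29 = 6450325.
M/7 = 921475; 921475 ≡ 2 (mod 7); 2·4 ≡ 1, so inverse 4.
M/41 = 157325; 157325 ≡ 8 (mod 41); 8·36 ≡ 1, so inverse 36.
M/31 = 208075; 208075 ≡ 3 (mod 31); 3·21 ≡ 1, so inverse 21.
M/25 = 258013; 258013 ≡ 13 (mod 25); 13·2 ≡ 1, so inverse 2.
M/29 = 222425; 222425 ≡ 24 (mod 29); 24·23 ≡ 1, so inverse 23.
N ≡ 4·921475·4 + 40·157325·36 + 27·208075·21 + 4·258013·2 + 28·222425·23 = 504575929.
504575929 mod 6450325 = 1450579.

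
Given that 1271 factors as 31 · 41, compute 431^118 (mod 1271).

906

Mod 31: 431 ≡ 28; by Fermat, exponent reduces to 118 mod 30 = 28; 28^28 ≡ 7 (mod 31).
Mod 41: 431 ≡ 21; by Fermat, exponent reduces to 118 mod 40 = 38; 21^38 ≡ 4 (mod 41).
Combine by CRT: x ≡ 7 (mod 31), x ≡ 4 (mod 41) ⇒ x ≡ 906 (mod 1271).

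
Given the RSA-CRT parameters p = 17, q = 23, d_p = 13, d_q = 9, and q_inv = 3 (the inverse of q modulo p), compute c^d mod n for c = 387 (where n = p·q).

m₁ = c^(d_p) mod p: c ≡ 13 (mod 17), and 13^13 mod 17 = 13.
m₂ = c^(d_q) mod q: c ≡ 19 (mod 23), and 19^9 mod 23 = 10.
h = q_inv·(m₁ − m₂) mod p = 3·(13 − 10) mod 17 = 9.
m = m₂ + h·q = 10 + 9·23 = 217.

217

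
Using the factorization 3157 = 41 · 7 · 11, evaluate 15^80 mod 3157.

Mod 41: 15 ≡ 15; since 40 | 80, by Fermat 15^80 ≡ 1 (mod 41).
Mod 7: 15 ≡ 1; by Fermat, exponent reduces to 80 mod 6 = 2; 1^2 ≡ 1 (mod 7).
Mod 11: 15 ≡ 4; since 10 | 80, by Fermat 4^80 ≡ 1 (mod 11).
Combine by CRT: x ≡ 1 (mod 41), x ≡ 1 (mod 7), x ≡ 1 (mod 11) ⇒ x ≡ 1 (mod 3157).

1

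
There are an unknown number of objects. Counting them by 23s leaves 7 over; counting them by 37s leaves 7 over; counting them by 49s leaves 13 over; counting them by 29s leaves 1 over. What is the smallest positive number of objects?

Combine the congruences pairwise.
From N ≡ 7 (mod 23) write N = 7 + 23t. Substituting into N ≡ 7 (mod 37) gives 23t ≡ 0 (mod 37), and since 23⁻¹ ≡ 29 (mod 37), t ≡ 0. Hence N ≡ 7 + 23·0 = 7 (mod 851).
From N ≡ 7 (mod 851) write N = 7 + 851t. Substituting into N ≡ 13 (mod 49) gives 851t ≡ 6 (mod 49), and since 18⁻¹ ≡ 30 (mod 49), t ≡ 33. Hence N ≡ 7 + 851·33 = 28090 (mod 41699).
From N ≡ 28090 (mod 41699) write N = 28090 + 41699t. Substituting into N ≡ 1 (mod 29) gives 41699t ≡ 12 (mod 29), and since 26⁻¹ ≡ 19 (mod 29), t ≡ 25. Hence N ≡ 28090 + 41699·25 = 1070565 (mod 1209271).

1070565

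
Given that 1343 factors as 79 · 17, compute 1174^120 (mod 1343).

936

Mod 79: 1174 ≡ 68; by Fermat, exponent reduces to 120 mod 78 = 42; 68^42 ≡ 67 (mod 79).
Mod 17: 1174 ≡ 1; by Fermat, exponent reduces to 120 mod 16 = 8; 1^8 ≡ 1 (mod 17).
Combine by CRT: x ≡ 67 (mod 79), x ≡ 1 (mod 17) ⇒ x ≡ 936 (mod 1343).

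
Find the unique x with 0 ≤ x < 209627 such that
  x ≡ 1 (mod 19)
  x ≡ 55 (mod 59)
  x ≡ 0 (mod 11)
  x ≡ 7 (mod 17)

The moduli are pairwise coprime; N = 19·59·11·17 = 209627.
N/19 = 11033; 11033 ≡ 13 (mod 19); 13·3 ≡ 1, so inverse 3.
N/59 = 3553; 3553 ≡ 13 (mod 59); 13·50 ≡ 1, so inverse 50.
N/11 = 19057; 19057 ≡ 5 (mod 11); 5·9 ≡ 1, so inverse 9.
N/17 = 12331; 12331 ≡ 6 (mod 17); 6·3 ≡ 1, so inverse 3.
x ≡ 1·11033·3 + 55·3553·50 + 0·19057·9 + 7·12331·3 = 10062800.
10062800 mod 209627 = 704.

704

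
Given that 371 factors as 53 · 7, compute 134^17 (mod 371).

Mod 53: 134 ≡ 28; 28^17 ≡ 15 (mod 53).
Mod 7: 134 ≡ 1; by Fermat, exponent reduces to 17 mod 6 = 5; 1^5 ≡ 1 (mod 7).
Combine by CRT: x ≡ 15 (mod 53), x ≡ 1 (mod 7) ⇒ x ≡ 15 (mod 371).

15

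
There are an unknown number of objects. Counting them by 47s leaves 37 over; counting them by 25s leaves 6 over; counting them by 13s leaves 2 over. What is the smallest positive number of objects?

The moduli are pairwise coprime; M = 47·25·13 = 15275.
M/47 = 325; 325 ≡ 43 (mod 47); 43·35 ≡ 1, so inverse 35.
M/25 = 611; 611 ≡ 11 (mod 25); 11·16 ≡ 1, so inverse 16.
M/13 = 1175; 1175 ≡ 5 (mod 13); 5·8 ≡ 1, so inverse 8.
N ≡ 37·325·35 + 6·611·16 + 2·1175·8 = 498331.
498331 mod 15275 = 9531.

9531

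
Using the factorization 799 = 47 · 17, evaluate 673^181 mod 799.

261

Mod 47: 673 ≡ 15; by Fermat, exponent reduces to 181 mod 46 = 43; 15^43 ≡ 26 (mod 47).
Mod 17: 673 ≡ 10; by Fermat, exponent reduces to 181 mod 16 = 5; 10^5 ≡ 6 (mod 17).
Combine by CRT: x ≡ 26 (mod 47), x ≡ 6 (mod 17) ⇒ x ≡ 261 (mod 799).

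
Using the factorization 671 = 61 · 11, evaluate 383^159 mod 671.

Mod 61: 383 ≡ 17; by Fermat, exponent reduces to 159 mod 60 = 39; 17^39 ≡ 53 (mod 61).
Mod 11: 383 ≡ 9; by Fermat, exponent reduces to 159 mod 10 = 9; 9^9 ≡ 5 (mod 11).
Combine by CRT: x ≡ 53 (mod 61), x ≡ 5 (mod 11) ⇒ x ≡ 236 (mod 671).

236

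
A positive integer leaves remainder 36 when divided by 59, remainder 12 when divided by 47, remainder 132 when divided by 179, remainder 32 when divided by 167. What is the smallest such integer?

74721176

The moduli are pairwise coprime; N = 59·47·179·167 = 82893289.
N/59 = 1404971; 1404971 ≡ 4 (mod 59); 4·15 ≡ 1, so inverse 15.
N/47 = 1763687; 1763687 ≡ 12 (mod 47); 12·4 ≡ 1, so inverse 4.
N/179 = 463091; 463091 ≡ 18 (mod 179); 18·10 ≡ 1, so inverse 10.
N/167 = 496367; 496367 ≡ 43 (mod 167); 43·101 ≡ 1, so inverse 101.
m ≡ 36·1404971·15 + 12·1763687·4 + 132·463091·10 + 32·496367·101 = 3058879580.
3058879580 mod 82893289 = 74721176.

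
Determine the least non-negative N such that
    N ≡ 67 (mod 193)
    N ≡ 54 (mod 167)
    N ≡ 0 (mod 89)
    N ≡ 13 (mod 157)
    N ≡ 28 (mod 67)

The moduli are pairwise coprime; M = 193·167·89·157·67 = 30174372121.
M/193 = 156343897; 156343897 ≡ 1 (mod 193), inverse 1.
M/167 = 180684863; 180684863 ≡ 48 (mod 167); 48·87 ≡ 1, so inverse 87.
M/89 = 339037889; 339037889 ≡ 43 (mod 89); 43·29 ≡ 1, so inverse 29.
M/157 = 192193453; 192193453 ≡ 19 (mod 157); 19·124 ≡ 1, so inverse 124.
M/67 = 450363763; 450363763 ≡ 14 (mod 67); 14·24 ≡ 1, so inverse 24.
N ≡ 67·156343897·1 + 54·180684863·87 + 0·339037889·29 + 13·192193453·124 + 28·450363763·24 = 1471792822445.
1471792822445 mod 30174372121 = 23422960637.

23422960637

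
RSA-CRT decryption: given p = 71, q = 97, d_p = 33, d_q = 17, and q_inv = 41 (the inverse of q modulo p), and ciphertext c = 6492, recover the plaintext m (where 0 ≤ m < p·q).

4501

m₁ = c^(d_p) mod p: c ≡ 31 (mod 71), and 31^33 mod 71 = 28.
m₂ = c^(d_q) mod q: c ≡ 90 (mod 97), and 90^17 mod 97 = 39.
h = q_inv·(m₁ − m₂) mod p = 41·(28 − 39) mod 71 = 46.
m = m₂ + h·q = 39 + 46·97 = 4501.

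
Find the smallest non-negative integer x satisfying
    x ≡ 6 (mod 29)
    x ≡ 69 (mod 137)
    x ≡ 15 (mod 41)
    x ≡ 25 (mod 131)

The moduli are pairwise coprime; N = 29·137·41·131 = 21338983.
N/29 = 735827; 735827 ≡ 10 (mod 29); 10·3 ≡ 1, so inverse 3.
N/137 = 155759; 155759 ≡ 127 (mod 137); 127·41 ≡ 1, so inverse 41.
N/41 = 520463; 520463 ≡ 9 (mod 41); 9·32 ≡ 1, so inverse 32.
N/131 = 162893; 162893 ≡ 60 (mod 131); 60·107 ≡ 1, so inverse 107.
x ≡ 6·735827·3 + 69·155759·41 + 15·520463·32 + 25·162893·107 = 1139448112.
1139448112 mod 21338983 = 8482013.

8482013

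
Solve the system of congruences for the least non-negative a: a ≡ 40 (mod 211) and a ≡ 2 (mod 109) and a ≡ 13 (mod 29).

From a ≡ 40 (mod 211) write a = 40 + 211t. Substituting into a ≡ 2 (mod 109) gives 211t ≡ 71 (mod 109), and since 102⁻¹ ≡ 31 (mod 109), t ≡ 21. Hence a ≡ 40 + 211·21 = 4471 (mod 22999).
From a ≡ 4471 (mod 22999) write a = 4471 + 22999t. Substituting into a ≡ 13 (mod 29) gives 22999t ≡ 8 (mod 29), and since 2⁻¹ ≡ 15 (mod 29), t ≡ 4. Hence a ≡ 4471 + 22999·4 = 96467 (mod 666971).

96467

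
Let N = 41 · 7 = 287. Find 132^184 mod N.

Mod 41: 132 ≡ 9; by Fermat, exponent reduces to 184 mod 40 = 24; 9^24 ≡ 1 (mod 41).
Mod 7: 132 ≡ 6; by Fermat, exponent reduces to 184 mod 6 = 4; 6^4 ≡ 1 (mod 7).
Combine by CRT: x ≡ 1 (mod 41), x ≡ 1 (mod 7) ⇒ x ≡ 1 (mod 287).

1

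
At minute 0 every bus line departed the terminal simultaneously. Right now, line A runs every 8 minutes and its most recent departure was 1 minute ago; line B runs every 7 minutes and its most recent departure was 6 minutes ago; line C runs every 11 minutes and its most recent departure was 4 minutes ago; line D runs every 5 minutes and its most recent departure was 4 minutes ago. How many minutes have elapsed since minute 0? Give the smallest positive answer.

From t ≡ 1 (mod 8) write t = 1 + 8s. Substituting into t ≡ 6 (mod 7) gives 8s ≡ 5 (mod 7), and since 1⁻¹ ≡ 1 (mod 7), s ≡ 5. Hence t ≡ 1 + 8·5 = 41 (mod 56).
From t ≡ 41 (mod 56) write t = 41 + 56s. Substituting into t ≡ 4 (mod 11) gives 56s ≡ 7 (mod 11), and since 1⁻¹ ≡ 1 (mod 11), s ≡ 7. Hence t ≡ 41 + 56·7 = 433 (mod 616).
From t ≡ 433 (mod 616) write t = 433 + 616s. Substituting into t ≡ 4 (mod 5) gives 616s ≡ 1 (mod 5), and since 1⁻¹ ≡ 1 (mod 5), s ≡ 1. Hence t ≡ 433 + 616·1 = 1049 (mod 3080).

1049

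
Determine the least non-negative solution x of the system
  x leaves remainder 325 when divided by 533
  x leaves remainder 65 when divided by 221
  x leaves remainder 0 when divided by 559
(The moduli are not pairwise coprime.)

110123

gcd(533, 221) = 13 and 13 | (65 − 325), so the pair is consistent; merging gives x ≡ 1391 (mod 9061), where 9061 = lcm(533, 221).
gcd(9061, 559) = 13 and 13 | (0 − 1391), so the pair is consistent; merging gives x ≡ 110123 (mod 389623), where 389623 = lcm(9061, 559).
The solution is unique modulo lcm(533, 221, 559) = 389623.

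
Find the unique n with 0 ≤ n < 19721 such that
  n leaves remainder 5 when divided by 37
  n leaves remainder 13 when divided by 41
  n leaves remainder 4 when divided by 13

The moduli are pairwise coprime; M = 37·41·13 = 19721.
M/37 = 533; 533 ≡ 15 (mod 37); 15·5 ≡ 1, so inverse 5.
M/41 = 481; 481 ≡ 30 (mod 41); 30·26 ≡ 1, so inverse 26.
M/13 = 1517; 1517 ≡ 9 (mod 13); 9·3 ≡ 1, so inverse 3.
n ≡ 5·533·5 + 13·481·26 + 4·1517·3 = 194107.
194107 mod 19721 = 16618.

16618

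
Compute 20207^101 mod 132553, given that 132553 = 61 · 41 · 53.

44860

Mod 61: 20207 ≡ 16; by Fermat, exponent reduces to 101 mod 60 = 41; 16^41 ≡ 25 (mod 61).
Mod 41: 20207 ≡ 35; by Fermat, exponent reduces to 101 mod 40 = 21; 35^21 ≡ 6 (mod 41).
Mod 53: 20207 ≡ 14; by Fermat, exponent reduces to 101 mod 52 = 49; 14^49 ≡ 22 (mod 53).
Combine by CRT: x ≡ 25 (mod 61), x ≡ 6 (mod 41), x ≡ 22 (mod 53) ⇒ x ≡ 44860 (mod 132553).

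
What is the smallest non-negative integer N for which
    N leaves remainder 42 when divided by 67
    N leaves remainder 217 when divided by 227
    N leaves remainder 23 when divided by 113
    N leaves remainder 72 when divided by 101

The moduli are pairwise coprime; M = 67·227·113·101 = 173580317.
M/67 = 2590751; 2590751 ≡ 62 (mod 67); 62·40 ≡ 1, so inverse 40.
M/227 = 764671; 764671 ≡ 135 (mod 227); 135·37 ≡ 1, so inverse 37.
M/113 = 1536109; 1536109 ≡ 100 (mod 113); 100·26 ≡ 1, so inverse 26.
M/101 = 1718617; 1718617 ≡ 1 (mod 101), inverse 1.
N ≡ 42·2590751·40 + 217·764671·37 + 23·1536109·26 + 72·1718617·1 = 11534338745.
11534338745 mod 173580317 = 78037823.

78037823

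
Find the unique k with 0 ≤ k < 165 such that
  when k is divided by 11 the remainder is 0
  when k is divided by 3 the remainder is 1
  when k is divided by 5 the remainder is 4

The moduli are pairwise coprime; N = 11·3·5 = 165.
N/11 = 15; 15 ≡ 4 (mod 11); 4·3 ≡ 1, so inverse 3.
N/3 = 55; 55 ≡ 1 (mod 3), inverse 1.
N/5 = 33; 33 ≡ 3 (mod 5); 3·2 ≡ 1, so inverse 2.
k ≡ 0·15·3 + 1·55·1 + 4·33·2 = 319.
319 mod 165 = 154.

154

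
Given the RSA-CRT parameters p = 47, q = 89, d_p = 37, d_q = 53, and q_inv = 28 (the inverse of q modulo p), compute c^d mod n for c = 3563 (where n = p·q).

m₁ = c^(d_p) mod p: c ≡ 38 (mod 47), and 38^37 mod 47 = 39.
m₂ = c^(d_q) mod q: c ≡ 3 (mod 89), and 3^53 mod 89 = 75.
h = q_inv·(m₁ − m₂) mod p = 28·(39 − 75) mod 47 = 26.
m = m₂ + h·q = 75 + 26·89 = 2389.

2389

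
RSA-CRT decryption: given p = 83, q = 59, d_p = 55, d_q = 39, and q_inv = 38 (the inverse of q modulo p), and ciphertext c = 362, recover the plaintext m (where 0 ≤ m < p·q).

m₁ = c^(d_p) mod p: c ≡ 30 (mod 83), and 30^55 mod 83 = 64.
m₂ = c^(d_q) mod q: c ≡ 8 (mod 59), and 8^39 mod 59 = 2.
h = q_inv·(m₁ − m₂) mod p = 38·(64 − 2) mod 83 = 32.
m = m₂ + h·q = 2 + 32·59 = 1890.

1890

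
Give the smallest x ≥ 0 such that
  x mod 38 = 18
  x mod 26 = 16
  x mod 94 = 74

3552

Combine the congruences pairwise.
gcd(38, 26) = 2 and 2 | (16 − 18), so the pair is consistent; merging gives x ≡ 94 (mod 494), where 494 = lcm(38, 26).
gcd(494, 94) = 2 and 2 | (74 − 94), so the pair is consistent; merging gives x ≡ 3552 (mod 23218), where 23218 = lcm(494, 94).
The solution is unique modulo lcm(38, 26, 94) = 23218.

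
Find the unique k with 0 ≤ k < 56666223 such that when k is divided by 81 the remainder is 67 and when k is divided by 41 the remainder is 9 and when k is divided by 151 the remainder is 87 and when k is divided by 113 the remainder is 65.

3505099

The moduli are pairwise coprime; N = 81·41·151·113 = 56666223.
N/81 = 699583; 699583 ≡ 67 (mod 81); 67·52 ≡ 1, so inverse 52.
N/41 = 1382103; 1382103 ≡ 34 (mod 41); 34·35 ≡ 1, so inverse 35.
N/151 = 375273; 375273 ≡ 38 (mod 151); 38·4 ≡ 1, so inverse 4.
N/113 = 501471; 501471 ≡ 90 (mod 113); 90·54 ≡ 1, so inverse 54.
k ≡ 67·699583·52 + 9·1382103·35 + 87·375273·4 + 65·501471·54 = 4763467831.
4763467831 mod 56666223 = 3505099.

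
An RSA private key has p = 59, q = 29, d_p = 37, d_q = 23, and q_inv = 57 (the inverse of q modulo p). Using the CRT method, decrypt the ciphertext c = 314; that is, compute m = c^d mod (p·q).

m₁ = c^(d_p) mod p: c ≡ 19 (mod 59), and 19^37 mod 59 = 41.
m₂ = c^(d_q) mod q: c ≡ 24 (mod 29), and 24^23 mod 29 = 25.
h = q_inv·(m₁ − m₂) mod p = 57·(41 − 25) mod 59 = 27.
m = m₂ + h·q = 25 + 27·29 = 808.

808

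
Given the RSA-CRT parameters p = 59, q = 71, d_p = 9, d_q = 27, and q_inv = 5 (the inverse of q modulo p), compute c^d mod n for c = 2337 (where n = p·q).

694

m₁ = c^(d_p) mod p: c ≡ 36 (mod 59), and 36^9 mod 59 = 45.
m₂ = c^(d_q) mod q: c ≡ 65 (mod 71), and 65^27 mod 71 = 55.
h = q_inv·(m₁ − m₂) mod p = 5·(45 − 55) mod 59 = 9.
m = m₂ + h·q = 55 + 9·71 = 694.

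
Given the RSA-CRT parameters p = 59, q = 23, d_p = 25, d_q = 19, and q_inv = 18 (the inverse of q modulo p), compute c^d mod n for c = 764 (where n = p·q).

421

m₁ = c^(d_p) mod p: c ≡ 56 (mod 59), and 56^25 mod 59 = 8.
m₂ = c^(d_q) mod q: c ≡ 5 (mod 23), and 5^19 mod 23 = 7.
h = q_inv·(m₁ − m₂) mod p = 18·(8 − 7) mod 59 = 18.
m = m₂ + h·q = 7 + 18·23 = 421.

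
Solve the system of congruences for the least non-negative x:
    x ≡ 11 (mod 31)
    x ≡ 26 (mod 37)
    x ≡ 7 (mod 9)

The moduli are pairwise coprime; N = 31·37·9 = 10323.
N/31 = 333; 333 ≡ 23 (mod 31); 23·27 ≡ 1, so inverse 27.
N/37 = 279; 279 ≡ 20 (mod 37); 20·13 ≡ 1, so inverse 13.
N/9 = 1147; 1147 ≡ 4 (mod 9); 4·7 ≡ 1, so inverse 7.
x ≡ 11·333·27 + 26·279·13 + 7·1147·7 = 249406.
249406 mod 10323 = 1654.

1654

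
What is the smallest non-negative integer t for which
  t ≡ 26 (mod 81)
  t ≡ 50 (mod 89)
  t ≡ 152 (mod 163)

230471

Combine the congruences pairwise.
From t ≡ 26 (mod 81) write t = 26 + 81s. Substituting into t ≡ 50 (mod 89) gives 81s ≡ 24 (mod 89), and since 81⁻¹ ≡ 11 (mod 89), s ≡ 86. Hence t ≡ 26 + 81·86 = 6992 (mod 7209).
From t ≡ 6992 (mod 7209) write t = 6992 + 7209s. Substituting into t ≡ 152 (mod 163) gives 7209s ≡ 6 (mod 163), and since 37⁻¹ ≡ 141 (mod 163), s ≡ 31. Hence t ≡ 6992 + 7209·31 = 230471 (mod 1175067).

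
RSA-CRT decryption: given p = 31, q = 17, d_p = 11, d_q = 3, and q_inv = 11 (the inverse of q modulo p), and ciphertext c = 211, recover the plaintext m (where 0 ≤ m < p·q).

m₁ = c^(d_p) mod p: c ≡ 25 (mod 31), and 25^11 mod 31 = 5.
m₂ = c^(d_q) mod q: c ≡ 7 (mod 17), and 7^3 mod 17 = 3.
h = q_inv·(m₁ − m₂) mod p = 11·(5 − 3) mod 31 = 22.
m = m₂ + h·q = 3 + 22·17 = 377.

377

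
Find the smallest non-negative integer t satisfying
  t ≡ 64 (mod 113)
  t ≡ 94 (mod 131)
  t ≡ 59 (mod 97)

759763

The moduli are pairwise coprime; N = 113·131·97 = 1435891.
N/113 = 12707; 12707 ≡ 51 (mod 113); 51·82 ≡ 1, so inverse 82.
N/131 = 10961; 10961 ≡ 88 (mod 131); 88·67 ≡ 1, so inverse 67.
N/97 = 14803; 14803 ≡ 59 (mod 97); 59·74 ≡ 1, so inverse 74.
t ≡ 64·12707·82 + 94·10961·67 + 59·14803·74 = 200348612.
200348612 mod 1435891 = 759763.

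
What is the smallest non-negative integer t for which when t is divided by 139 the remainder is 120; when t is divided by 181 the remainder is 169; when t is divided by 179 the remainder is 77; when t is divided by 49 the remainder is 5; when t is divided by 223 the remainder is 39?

The moduli are pairwise coprime; N = 139·181·179·49·223 = 49209318347.
N/139 = 354023873; 354023873 ≡ 47 (mod 139); 47·71 ≡ 1, so inverse 71.
N/181 = 271874687; 271874687 ≡ 17 (mod 181); 17·32 ≡ 1, so inverse 32.
N/179 = 274912393; 274912393 ≡ 76 (mod 179); 76·106 ≡ 1, so inverse 106.
N/49 = 1004271803; 1004271803 ≡ 45 (mod 49); 45·12 ≡ 1, so inverse 12.
N/223 = 220669589; 220669589 ≡ 162 (mod 223); 162·106 ≡ 1, so inverse 106.
t ≡ 120·354023873·71 + 169·271874687·32 + 77·274912393·106 + 5·1004271803·12 + 39·220669589·106 = 7702921046028.
7702921046028 mod 49209318347 = 26267383896.

26267383896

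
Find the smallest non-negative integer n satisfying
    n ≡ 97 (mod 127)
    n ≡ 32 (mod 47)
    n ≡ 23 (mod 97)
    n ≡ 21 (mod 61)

7157944

The moduli are pairwise coprime; M = 127·47·97·61 = 35318573.
M/127 = 278099; 278099 ≡ 96 (mod 127); 96·86 ≡ 1, so inverse 86.
M/47 = 751459; 751459 ≡ 23 (mod 47); 23·45 ≡ 1, so inverse 45.
M/97 = 364109; 364109 ≡ 68 (mod 97); 68·10 ≡ 1, so inverse 10.
M/61 = 578993; 578993 ≡ 42 (mod 61); 42·16 ≡ 1, so inverse 16.
n ≡ 97·278099·86 + 32·751459·45 + 23·364109·10 + 21·578993·16 = 3680289536.
3680289536 mod 35318573 = 7157944.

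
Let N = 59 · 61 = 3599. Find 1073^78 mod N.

Mod 59: 1073 ≡ 11; by Fermat, exponent reduces to 78 mod 58 = 20; 11^20 ≡ 49 (mod 59).
Mod 61: 1073 ≡ 36; by Fermat, exponent reduces to 78 mod 60 = 18; 36^18 ≡ 9 (mod 61).
Combine by CRT: x ≡ 49 (mod 59), x ≡ 9 (mod 61) ⇒ x ≡ 1229 (mod 3599).

1229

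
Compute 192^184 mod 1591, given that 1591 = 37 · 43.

Mod 37: 192 ≡ 7; by Fermat, exponent reduces to 184 mod 36 = 4; 7^4 ≡ 33 (mod 37).
Mod 43: 192 ≡ 20; by Fermat, exponent reduces to 184 mod 42 = 16; 20^16 ≡ 38 (mod 43).
Combine by CRT: x ≡ 33 (mod 37), x ≡ 38 (mod 43) ⇒ x ≡ 1328 (mod 1591).

1328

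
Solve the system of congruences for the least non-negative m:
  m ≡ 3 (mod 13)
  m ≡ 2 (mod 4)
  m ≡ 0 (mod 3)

The moduli are pairwise coprime; N = 13·4·3 = 156.
N/13 = 12; 12 ≡ 12 (mod 13); 12·12 ≡ 1, so inverse 12.
N/4 = 39; 39 ≡ 3 (mod 4); 3·3 ≡ 1, so inverse 3.
N/3 = 52; 52 ≡ 1 (mod 3), inverse 1.
m ≡ 3·12·12 + 2·39·3 + 0·52·1 = 666.
666 mod 156 = 42.

42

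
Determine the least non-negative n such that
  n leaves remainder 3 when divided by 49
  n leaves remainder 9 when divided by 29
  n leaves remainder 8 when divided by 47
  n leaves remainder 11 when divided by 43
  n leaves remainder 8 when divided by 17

The moduli are pairwise coprime; M = 49·29·47·43·17 = 48821297.
M/49 = 996353; 996353 ≡ 36 (mod 49); 36·15 ≡ 1, so inverse 15.
M/29 = 1683493; 1683493 ≡ 14 (mod 29); 14·27 ≡ 1, so inverse 27.
M/47 = 1038751; 1038751 ≡ 4 (mod 47); 4·12 ≡ 1, so inverse 12.
M/43 = 1135379; 1135379 ≡ 7 (mod 43); 7·37 ≡ 1, so inverse 37.
M/17 = 2871841; 2871841 ≡ 14 (mod 17); 14·11 ≡ 1, so inverse 11.
n ≡ 3·996353·15 + 9·1683493·27 + 8·1038751·12 + 11·1135379·37 + 8·2871841·11 = 1268466041.
1268466041 mod 48821297 = 47933616.

47933616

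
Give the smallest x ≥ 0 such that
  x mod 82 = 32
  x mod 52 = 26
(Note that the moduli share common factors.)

442

gcd(82, 52) = 2 and 2 | (26 − 32), so the pair is consistent; merging gives x ≡ 442 (mod 2132), where 2132 = lcm(82, 52).
The solution is unique modulo lcm(82, 52) = 2132.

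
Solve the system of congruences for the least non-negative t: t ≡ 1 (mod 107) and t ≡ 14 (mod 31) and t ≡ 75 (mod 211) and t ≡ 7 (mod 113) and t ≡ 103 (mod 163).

12267842860

Combine the congruences pairwise.
From t ≡ 1 (mod 107) write t = 1 + 107s. Substituting into t ≡ 14 (mod 31) gives 107s ≡ 13 (mod 31), and since 14⁻¹ ≡ 20 (mod 31), s ≡ 12. Hence t ≡ 1 + 107·12 = 1285 (mod 3317).
From t ≡ 1285 (mod 3317) write t = 1285 + 3317s. Substituting into t ≡ 75 (mod 211) gives 3317s ≡ 56 (mod 211), and since 152⁻¹ ≡ 118 (mod 211), s ≡ 67. Hence t ≡ 1285 + 3317·67 = 223524 (mod 699887).
From t ≡ 223524 (mod 699887) write t = 223524 + 699887s. Substituting into t ≡ 7 (mod 113) gives 699887s ≡ 110 (mod 113), and since 78⁻¹ ≡ 71 (mod 113), s ≡ 13. Hence t ≡ 223524 + 699887·13 = 9322055 (mod 79087231).
From t ≡ 9322055 (mod 79087231) write t = 9322055 + 79087231s. Substituting into t ≡ 103 (mod 163) gives 79087231s ≡ 18 (mod 163), and since 120⁻¹ ≡ 72 (mod 163), s ≡ 155. Hence t ≡ 9322055 + 79087231·155 = 12267842860 (mod 12891218653).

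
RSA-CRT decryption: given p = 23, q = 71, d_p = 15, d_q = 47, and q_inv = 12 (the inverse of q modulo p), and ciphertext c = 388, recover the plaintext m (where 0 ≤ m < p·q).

908

m₁ = c^(d_p) mod p: c ≡ 20 (mod 23), and 20^15 mod 23 = 11.
m₂ = c^(d_q) mod q: c ≡ 33 (mod 71), and 33^47 mod 71 = 56.
h = q_inv·(m₁ − m₂) mod p = 12·(11 − 56) mod 23 = 12.
m = m₂ + h·q = 56 + 12·71 = 908.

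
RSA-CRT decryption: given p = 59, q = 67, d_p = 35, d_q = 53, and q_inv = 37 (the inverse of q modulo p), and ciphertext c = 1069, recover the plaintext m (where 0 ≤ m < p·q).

1891

m₁ = c^(d_p) mod p: c ≡ 7 (mod 59), and 7^35 mod 59 = 3.
m₂ = c^(d_q) mod q: c ≡ 64 (mod 67), and 64^53 mod 67 = 15.
h = q_inv·(m₁ − m₂) mod p = 37·(3 − 15) mod 59 = 28.
m = m₂ + h·q = 15 + 28·67 = 1891.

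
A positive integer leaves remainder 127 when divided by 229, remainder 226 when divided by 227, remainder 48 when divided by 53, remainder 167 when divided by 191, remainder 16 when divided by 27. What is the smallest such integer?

3334746904

The moduli are pairwise coprime; M = 229·227·53·191·27 = 14208045543.
M/229 = 62043867; 62043867 ≡ 210 (mod 229); 210·12 ≡ 1, so inverse 12.
M/227 = 62590509; 62590509 ≡ 26 (mod 227); 26·131 ≡ 1, so inverse 131.
M/53 = 268076331; 268076331 ≡ 52 (mod 53); 52·52 ≡ 1, so inverse 52.
M/191 = 74387673; 74387673 ≡ 49 (mod 191); 49·39 ≡ 1, so inverse 39.
M/27 = 526223909; 526223909 ≡ 11 (mod 27); 11·5 ≡ 1, so inverse 5.
N ≡ 127·62043867·12 + 226·62590509·131 + 48·268076331·52 + 167·74387673·39 + 16·526223909·5 = 3143312811907.
3143312811907 mod 14208045543 = 3334746904.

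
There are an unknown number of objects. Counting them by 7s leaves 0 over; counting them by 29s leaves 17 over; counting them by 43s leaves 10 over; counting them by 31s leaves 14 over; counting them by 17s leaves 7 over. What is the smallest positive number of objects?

3321416

The moduli are pairwise coprime; M = 7·29·43·31·17 = 4600183.
M/7 = 657169; 657169 ≡ 2 (mod 7); 2·4 ≡ 1, so inverse 4.
M/29 = 158627; 158627 ≡ 26 (mod 29); 26·19 ≡ 1, so inverse 19.
M/43 = 106981; 106981 ≡ 40 (mod 43); 40·14 ≡ 1, so inverse 14.
M/31 = 148393; 148393 ≡ 27 (mod 31); 27·23 ≡ 1, so inverse 23.
M/17 = 270599; 270599 ≡ 10 (mod 17); 10·12 ≡ 1, so inverse 12.
N ≡ 0·657169·4 + 17·158627·19 + 10·106981·14 + 14·148393·23 + 7·270599·12 = 136726723.
136726723 mod 4600183 = 3321416.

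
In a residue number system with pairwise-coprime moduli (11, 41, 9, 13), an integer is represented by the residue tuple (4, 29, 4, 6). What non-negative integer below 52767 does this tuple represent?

The moduli are pairwise coprime; N = 11·41·9·13 = 52767.
N/11 = 4797; 4797 ≡ 1 (mod 11), inverse 1.
N/41 = 1287; 1287 ≡ 16 (mod 41); 16·18 ≡ 1, so inverse 18.
N/9 = 5863; 5863 ≡ 4 (mod 9); 4·7 ≡ 1, so inverse 7.
N/13 = 4059; 4059 ≡ 3 (mod 13); 3·9 ≡ 1, so inverse 9.
x ≡ 4·4797·1 + 29·1287·18 + 4·5863·7 + 6·4059·9 = 1074352.
1074352 mod 52767 = 19012.

19012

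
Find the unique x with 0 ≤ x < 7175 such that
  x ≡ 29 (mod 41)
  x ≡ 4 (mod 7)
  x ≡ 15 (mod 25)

The moduli are pairwise coprime; N = 41·7·25 = 7175.
N/41 = 175; 175 ≡ 11 (mod 41); 11·15 ≡ 1, so inverse 15.
N/7 = 1025; 1025 ≡ 3 (mod 7); 3·5 ≡ 1, so inverse 5.
N/25 = 287; 287 ≡ 12 (mod 25); 12·23 ≡ 1, so inverse 23.
x ≡ 29·175·15 + 4·1025·5 + 15·287·23 = 195640.
195640 mod 7175 = 1915.

1915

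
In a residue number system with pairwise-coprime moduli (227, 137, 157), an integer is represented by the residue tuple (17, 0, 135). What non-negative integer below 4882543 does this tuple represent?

2187616

Combine the congruences pairwise.
From x ≡ 17 (mod 227) write x = 17 + 227t. Substituting into x ≡ 0 (mod 137) gives 227t ≡ 120 (mod 137), and since 90⁻¹ ≡ 102 (mod 137), t ≡ 47. Hence x ≡ 17 + 227·47 = 10686 (mod 31099).
From x ≡ 10686 (mod 31099) write x = 10686 + 31099t. Substituting into x ≡ 135 (mod 157) gives 31099t ≡ 125 (mod 157), and since 13⁻¹ ≡ 145 (mod 157), t ≡ 70. Hence x ≡ 10686 + 31099·70 = 2187616 (mod 4882543).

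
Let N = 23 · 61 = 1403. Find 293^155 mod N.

109

Mod 23: 293 ≡ 17; by Fermat, exponent reduces to 155 mod 22 = 1; 17^1 ≡ 17 (mod 23).
Mod 61: 293 ≡ 49; by Fermat, exponent reduces to 155 mod 60 = 35; 49^35 ≡ 48 (mod 61).
Combine by CRT: x ≡ 17 (mod 23), x ≡ 48 (mod 61) ⇒ x ≡ 109 (mod 1403).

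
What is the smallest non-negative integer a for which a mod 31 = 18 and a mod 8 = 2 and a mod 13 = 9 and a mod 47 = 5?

139642

The moduli are pairwise coprime; N = 31·8·13·47 = 151528.
N/31 = 4888; 4888 ≡ 21 (mod 31); 21·3 ≡ 1, so inverse 3.
N/8 = 18941; 18941 ≡ 5 (mod 8); 5·5 ≡ 1, so inverse 5.
N/13 = 11656; 11656 ≡ 8 (mod 13); 8·5 ≡ 1, so inverse 5.
N/47 = 3224; 3224 ≡ 28 (mod 47); 28·42 ≡ 1, so inverse 42.
a ≡ 18·4888·3 + 2·18941·5 + 9·11656·5 + 5·3224·42 = 1654922.
1654922 mod 151528 = 139642.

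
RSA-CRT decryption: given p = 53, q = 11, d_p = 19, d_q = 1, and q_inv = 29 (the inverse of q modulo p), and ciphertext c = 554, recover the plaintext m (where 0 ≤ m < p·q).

m₁ = c^(d_p) mod p: c ≡ 24 (mod 53), and 24^19 mod 53 = 28.
m₂ = c^(d_q) mod q: c ≡ 4 (mod 11), and 4^1 mod 11 = 4.
h = q_inv·(m₁ − m₂) mod p = 29·(28 − 4) mod 53 = 7.
m = m₂ + h·q = 4 + 7·11 = 81.

81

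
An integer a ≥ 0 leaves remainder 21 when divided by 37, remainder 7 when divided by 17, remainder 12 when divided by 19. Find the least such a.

9493

The moduli are pairwise coprime; N = 37·17·19 = 11951.
N/37 = 323; 323 ≡ 27 (mod 37); 27·11 ≡ 1, so inverse 11.
N/17 = 703; 703 ≡ 6 (mod 17); 6·3 ≡ 1, so inverse 3.
N/19 = 629; 629 ≡ 2 (mod 19); 2·10 ≡ 1, so inverse 10.
a ≡ 21·323·11 + 7·703·3 + 12·629·10 = 164856.
164856 mod 11951 = 9493.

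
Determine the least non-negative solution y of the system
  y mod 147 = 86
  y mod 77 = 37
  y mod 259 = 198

Combine the congruences pairwise.
gcd(147, 77) = 7 and 7 | (37 − 86), so the pair is consistent; merging gives y ≡ 1115 (mod 1617), where 1617 = lcm(147, 77).
gcd(1617, 259) = 7 and 7 | (198 − 1115), so the pair is consistent; merging gives y ≡ 10817 (mod 59829), where 59829 = lcm(1617, 259).
The solution is unique modulo lcm(147, 77, 259) = 59829.

10817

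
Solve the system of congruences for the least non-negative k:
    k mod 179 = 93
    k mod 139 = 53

24795

Combine the congruences pairwise.
From k ≡ 93 (mod 179) write k = 93 + 179t. Substituting into k ≡ 53 (mod 139) gives 179t ≡ 99 (mod 139), and since 40⁻¹ ≡ 73 (mod 139), t ≡ 138. Hence k ≡ 93 + 179·138 = 24795 (mod 24881).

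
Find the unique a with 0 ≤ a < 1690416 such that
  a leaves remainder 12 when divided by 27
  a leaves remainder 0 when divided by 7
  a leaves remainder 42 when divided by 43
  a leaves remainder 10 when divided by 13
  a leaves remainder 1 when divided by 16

1619121

The moduli are pairwise coprime; N = 27·7·43·13·16 = 1690416.
N/27 = 62608; 62608 ≡ 22 (mod 27); 22·16 ≡ 1, so inverse 16.
N/7 = 241488; 241488 ≡ 2 (mod 7); 2·4 ≡ 1, so inverse 4.
N/43 = 39312; 39312 ≡ 10 (mod 43); 10·13 ≡ 1, so inverse 13.
N/13 = 130032; 130032 ≡ 6 (mod 13); 6·11 ≡ 1, so inverse 11.
N/16 = 105651; 105651 ≡ 3 (mod 16); 3·11 ≡ 1, so inverse 11.
a ≡ 12·62608·16 + 0·241488·4 + 42·39312·13 + 10·130032·11 + 1·105651·11 = 48950769.
48950769 mod 1690416 = 1619121.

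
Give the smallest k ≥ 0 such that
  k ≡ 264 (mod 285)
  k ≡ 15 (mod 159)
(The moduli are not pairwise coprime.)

6534

gcd(285, 159) = 3 and 3 | (15 − 264), so the pair is consistent; merging gives k ≡ 6534 (mod 15105), where 15105 = lcm(285, 159).
The solution is unique modulo lcm(285, 159) = 15105.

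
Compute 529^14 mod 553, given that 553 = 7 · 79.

Mod 7: 529 ≡ 4; by Fermat, exponent reduces to 14 mod 6 = 2; 4^2 ≡ 2 (mod 7).
Mod 79: 529 ≡ 55; 55^14 ≡ 23 (mod 79).
Combine by CRT: x ≡ 2 (mod 7), x ≡ 23 (mod 79) ⇒ x ≡ 23 (mod 553).

23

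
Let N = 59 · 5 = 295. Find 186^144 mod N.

Mod 59: 186 ≡ 9; by Fermat, exponent reduces to 144 mod 58 = 28; 9^28 ≡ 46 (mod 59).
Mod 5: 186 ≡ 1; since 4 | 144, by Fermat 1^144 ≡ 1 (mod 5).
Combine by CRT: x ≡ 46 (mod 59), x ≡ 1 (mod 5) ⇒ x ≡ 46 (mod 295).

46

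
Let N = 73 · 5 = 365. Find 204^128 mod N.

16

Mod 73: 204 ≡ 58; by Fermat, exponent reduces to 128 mod 72 = 56; 58^56 ≡ 16 (mod 73).
Mod 5: 204 ≡ 4; since 4 | 128, by Fermat 4^128 ≡ 1 (mod 5).
Combine by CRT: x ≡ 16 (mod 73), x ≡ 1 (mod 5) ⇒ x ≡ 16 (mod 365).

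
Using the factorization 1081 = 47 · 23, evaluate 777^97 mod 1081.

12

Mod 47: 777 ≡ 25; by Fermat, exponent reduces to 97 mod 46 = 5; 25^5 ≡ 12 (mod 47).
Mod 23: 777 ≡ 18; by Fermat, exponent reduces to 97 mod 22 = 9; 18^9 ≡ 12 (mod 23).
Combine by CRT: x ≡ 12 (mod 47), x ≡ 12 (mod 23) ⇒ x ≡ 12 (mod 1081).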